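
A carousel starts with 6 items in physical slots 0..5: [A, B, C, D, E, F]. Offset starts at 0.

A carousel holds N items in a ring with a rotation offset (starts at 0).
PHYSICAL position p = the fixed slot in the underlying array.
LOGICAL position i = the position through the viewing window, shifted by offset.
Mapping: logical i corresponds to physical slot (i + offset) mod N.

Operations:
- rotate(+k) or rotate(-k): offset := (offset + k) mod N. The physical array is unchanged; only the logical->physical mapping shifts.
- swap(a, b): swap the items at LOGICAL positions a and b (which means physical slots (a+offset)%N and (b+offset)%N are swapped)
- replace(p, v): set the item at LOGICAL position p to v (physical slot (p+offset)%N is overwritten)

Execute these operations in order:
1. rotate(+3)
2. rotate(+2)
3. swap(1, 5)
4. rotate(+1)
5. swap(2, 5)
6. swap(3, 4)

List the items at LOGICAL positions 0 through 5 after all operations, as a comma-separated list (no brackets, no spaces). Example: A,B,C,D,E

After op 1 (rotate(+3)): offset=3, physical=[A,B,C,D,E,F], logical=[D,E,F,A,B,C]
After op 2 (rotate(+2)): offset=5, physical=[A,B,C,D,E,F], logical=[F,A,B,C,D,E]
After op 3 (swap(1, 5)): offset=5, physical=[E,B,C,D,A,F], logical=[F,E,B,C,D,A]
After op 4 (rotate(+1)): offset=0, physical=[E,B,C,D,A,F], logical=[E,B,C,D,A,F]
After op 5 (swap(2, 5)): offset=0, physical=[E,B,F,D,A,C], logical=[E,B,F,D,A,C]
After op 6 (swap(3, 4)): offset=0, physical=[E,B,F,A,D,C], logical=[E,B,F,A,D,C]

Answer: E,B,F,A,D,C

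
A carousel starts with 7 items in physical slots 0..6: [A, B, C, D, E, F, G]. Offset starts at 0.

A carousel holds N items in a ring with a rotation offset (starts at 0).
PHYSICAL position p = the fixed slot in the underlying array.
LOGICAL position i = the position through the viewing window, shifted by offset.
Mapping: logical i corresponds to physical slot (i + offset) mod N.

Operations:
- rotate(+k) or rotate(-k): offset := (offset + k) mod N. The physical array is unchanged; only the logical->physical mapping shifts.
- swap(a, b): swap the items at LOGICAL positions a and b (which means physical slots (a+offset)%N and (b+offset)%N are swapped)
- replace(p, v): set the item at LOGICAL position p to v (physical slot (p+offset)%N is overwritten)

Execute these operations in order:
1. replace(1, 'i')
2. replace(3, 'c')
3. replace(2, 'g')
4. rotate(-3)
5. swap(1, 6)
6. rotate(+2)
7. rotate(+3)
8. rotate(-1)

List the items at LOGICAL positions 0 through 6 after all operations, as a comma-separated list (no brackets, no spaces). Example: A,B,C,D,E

Answer: i,g,F,E,c,G,A

Derivation:
After op 1 (replace(1, 'i')): offset=0, physical=[A,i,C,D,E,F,G], logical=[A,i,C,D,E,F,G]
After op 2 (replace(3, 'c')): offset=0, physical=[A,i,C,c,E,F,G], logical=[A,i,C,c,E,F,G]
After op 3 (replace(2, 'g')): offset=0, physical=[A,i,g,c,E,F,G], logical=[A,i,g,c,E,F,G]
After op 4 (rotate(-3)): offset=4, physical=[A,i,g,c,E,F,G], logical=[E,F,G,A,i,g,c]
After op 5 (swap(1, 6)): offset=4, physical=[A,i,g,F,E,c,G], logical=[E,c,G,A,i,g,F]
After op 6 (rotate(+2)): offset=6, physical=[A,i,g,F,E,c,G], logical=[G,A,i,g,F,E,c]
After op 7 (rotate(+3)): offset=2, physical=[A,i,g,F,E,c,G], logical=[g,F,E,c,G,A,i]
After op 8 (rotate(-1)): offset=1, physical=[A,i,g,F,E,c,G], logical=[i,g,F,E,c,G,A]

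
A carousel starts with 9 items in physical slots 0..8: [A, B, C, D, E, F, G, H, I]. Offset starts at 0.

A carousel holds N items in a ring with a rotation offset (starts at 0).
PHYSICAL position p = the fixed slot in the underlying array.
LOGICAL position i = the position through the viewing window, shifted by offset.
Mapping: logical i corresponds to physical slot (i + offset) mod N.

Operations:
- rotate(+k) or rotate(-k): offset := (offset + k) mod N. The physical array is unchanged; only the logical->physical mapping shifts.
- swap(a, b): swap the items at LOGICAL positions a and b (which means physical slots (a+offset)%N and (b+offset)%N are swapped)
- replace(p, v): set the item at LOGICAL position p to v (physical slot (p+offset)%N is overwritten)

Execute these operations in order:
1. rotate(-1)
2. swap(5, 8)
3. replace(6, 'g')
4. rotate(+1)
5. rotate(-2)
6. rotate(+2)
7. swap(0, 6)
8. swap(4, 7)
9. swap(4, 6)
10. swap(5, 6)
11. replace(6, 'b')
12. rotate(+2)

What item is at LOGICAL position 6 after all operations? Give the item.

Answer: I

Derivation:
After op 1 (rotate(-1)): offset=8, physical=[A,B,C,D,E,F,G,H,I], logical=[I,A,B,C,D,E,F,G,H]
After op 2 (swap(5, 8)): offset=8, physical=[A,B,C,D,H,F,G,E,I], logical=[I,A,B,C,D,H,F,G,E]
After op 3 (replace(6, 'g')): offset=8, physical=[A,B,C,D,H,g,G,E,I], logical=[I,A,B,C,D,H,g,G,E]
After op 4 (rotate(+1)): offset=0, physical=[A,B,C,D,H,g,G,E,I], logical=[A,B,C,D,H,g,G,E,I]
After op 5 (rotate(-2)): offset=7, physical=[A,B,C,D,H,g,G,E,I], logical=[E,I,A,B,C,D,H,g,G]
After op 6 (rotate(+2)): offset=0, physical=[A,B,C,D,H,g,G,E,I], logical=[A,B,C,D,H,g,G,E,I]
After op 7 (swap(0, 6)): offset=0, physical=[G,B,C,D,H,g,A,E,I], logical=[G,B,C,D,H,g,A,E,I]
After op 8 (swap(4, 7)): offset=0, physical=[G,B,C,D,E,g,A,H,I], logical=[G,B,C,D,E,g,A,H,I]
After op 9 (swap(4, 6)): offset=0, physical=[G,B,C,D,A,g,E,H,I], logical=[G,B,C,D,A,g,E,H,I]
After op 10 (swap(5, 6)): offset=0, physical=[G,B,C,D,A,E,g,H,I], logical=[G,B,C,D,A,E,g,H,I]
After op 11 (replace(6, 'b')): offset=0, physical=[G,B,C,D,A,E,b,H,I], logical=[G,B,C,D,A,E,b,H,I]
After op 12 (rotate(+2)): offset=2, physical=[G,B,C,D,A,E,b,H,I], logical=[C,D,A,E,b,H,I,G,B]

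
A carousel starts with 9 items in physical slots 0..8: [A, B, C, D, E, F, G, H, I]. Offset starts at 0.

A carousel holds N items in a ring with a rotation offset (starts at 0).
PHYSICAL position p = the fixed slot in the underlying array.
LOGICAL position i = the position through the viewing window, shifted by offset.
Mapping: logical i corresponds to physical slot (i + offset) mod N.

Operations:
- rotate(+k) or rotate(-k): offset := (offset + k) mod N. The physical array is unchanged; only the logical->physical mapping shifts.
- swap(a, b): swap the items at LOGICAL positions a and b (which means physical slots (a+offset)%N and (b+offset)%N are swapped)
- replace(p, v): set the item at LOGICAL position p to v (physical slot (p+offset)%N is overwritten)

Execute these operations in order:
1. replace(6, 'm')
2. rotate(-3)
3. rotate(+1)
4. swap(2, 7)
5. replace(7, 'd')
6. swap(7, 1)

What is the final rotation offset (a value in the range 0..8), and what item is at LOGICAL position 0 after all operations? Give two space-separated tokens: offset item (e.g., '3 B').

After op 1 (replace(6, 'm')): offset=0, physical=[A,B,C,D,E,F,m,H,I], logical=[A,B,C,D,E,F,m,H,I]
After op 2 (rotate(-3)): offset=6, physical=[A,B,C,D,E,F,m,H,I], logical=[m,H,I,A,B,C,D,E,F]
After op 3 (rotate(+1)): offset=7, physical=[A,B,C,D,E,F,m,H,I], logical=[H,I,A,B,C,D,E,F,m]
After op 4 (swap(2, 7)): offset=7, physical=[F,B,C,D,E,A,m,H,I], logical=[H,I,F,B,C,D,E,A,m]
After op 5 (replace(7, 'd')): offset=7, physical=[F,B,C,D,E,d,m,H,I], logical=[H,I,F,B,C,D,E,d,m]
After op 6 (swap(7, 1)): offset=7, physical=[F,B,C,D,E,I,m,H,d], logical=[H,d,F,B,C,D,E,I,m]

Answer: 7 H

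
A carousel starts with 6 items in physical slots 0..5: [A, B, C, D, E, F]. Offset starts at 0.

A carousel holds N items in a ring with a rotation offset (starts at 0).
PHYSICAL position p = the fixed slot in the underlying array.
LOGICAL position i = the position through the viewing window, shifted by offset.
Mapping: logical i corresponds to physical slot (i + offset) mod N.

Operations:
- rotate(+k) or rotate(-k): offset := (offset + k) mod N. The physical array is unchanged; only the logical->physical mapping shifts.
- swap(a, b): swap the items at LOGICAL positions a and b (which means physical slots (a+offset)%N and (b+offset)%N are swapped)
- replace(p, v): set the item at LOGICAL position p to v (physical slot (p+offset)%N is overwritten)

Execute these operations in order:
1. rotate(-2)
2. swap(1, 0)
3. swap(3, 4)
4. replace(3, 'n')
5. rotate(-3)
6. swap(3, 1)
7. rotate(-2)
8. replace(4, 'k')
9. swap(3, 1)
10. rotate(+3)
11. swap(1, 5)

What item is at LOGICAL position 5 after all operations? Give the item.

After op 1 (rotate(-2)): offset=4, physical=[A,B,C,D,E,F], logical=[E,F,A,B,C,D]
After op 2 (swap(1, 0)): offset=4, physical=[A,B,C,D,F,E], logical=[F,E,A,B,C,D]
After op 3 (swap(3, 4)): offset=4, physical=[A,C,B,D,F,E], logical=[F,E,A,C,B,D]
After op 4 (replace(3, 'n')): offset=4, physical=[A,n,B,D,F,E], logical=[F,E,A,n,B,D]
After op 5 (rotate(-3)): offset=1, physical=[A,n,B,D,F,E], logical=[n,B,D,F,E,A]
After op 6 (swap(3, 1)): offset=1, physical=[A,n,F,D,B,E], logical=[n,F,D,B,E,A]
After op 7 (rotate(-2)): offset=5, physical=[A,n,F,D,B,E], logical=[E,A,n,F,D,B]
After op 8 (replace(4, 'k')): offset=5, physical=[A,n,F,k,B,E], logical=[E,A,n,F,k,B]
After op 9 (swap(3, 1)): offset=5, physical=[F,n,A,k,B,E], logical=[E,F,n,A,k,B]
After op 10 (rotate(+3)): offset=2, physical=[F,n,A,k,B,E], logical=[A,k,B,E,F,n]
After op 11 (swap(1, 5)): offset=2, physical=[F,k,A,n,B,E], logical=[A,n,B,E,F,k]

Answer: k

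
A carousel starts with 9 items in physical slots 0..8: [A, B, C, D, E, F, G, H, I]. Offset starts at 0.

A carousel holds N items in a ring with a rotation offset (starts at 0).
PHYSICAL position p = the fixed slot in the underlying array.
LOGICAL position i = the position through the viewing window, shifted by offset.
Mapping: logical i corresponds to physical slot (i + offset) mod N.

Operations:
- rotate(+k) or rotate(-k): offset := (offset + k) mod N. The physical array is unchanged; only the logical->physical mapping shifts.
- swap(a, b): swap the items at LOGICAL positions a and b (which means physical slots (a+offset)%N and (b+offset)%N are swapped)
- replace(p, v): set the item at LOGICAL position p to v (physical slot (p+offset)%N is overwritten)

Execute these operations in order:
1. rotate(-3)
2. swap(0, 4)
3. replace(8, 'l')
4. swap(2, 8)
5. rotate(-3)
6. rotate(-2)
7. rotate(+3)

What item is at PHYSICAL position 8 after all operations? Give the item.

After op 1 (rotate(-3)): offset=6, physical=[A,B,C,D,E,F,G,H,I], logical=[G,H,I,A,B,C,D,E,F]
After op 2 (swap(0, 4)): offset=6, physical=[A,G,C,D,E,F,B,H,I], logical=[B,H,I,A,G,C,D,E,F]
After op 3 (replace(8, 'l')): offset=6, physical=[A,G,C,D,E,l,B,H,I], logical=[B,H,I,A,G,C,D,E,l]
After op 4 (swap(2, 8)): offset=6, physical=[A,G,C,D,E,I,B,H,l], logical=[B,H,l,A,G,C,D,E,I]
After op 5 (rotate(-3)): offset=3, physical=[A,G,C,D,E,I,B,H,l], logical=[D,E,I,B,H,l,A,G,C]
After op 6 (rotate(-2)): offset=1, physical=[A,G,C,D,E,I,B,H,l], logical=[G,C,D,E,I,B,H,l,A]
After op 7 (rotate(+3)): offset=4, physical=[A,G,C,D,E,I,B,H,l], logical=[E,I,B,H,l,A,G,C,D]

Answer: l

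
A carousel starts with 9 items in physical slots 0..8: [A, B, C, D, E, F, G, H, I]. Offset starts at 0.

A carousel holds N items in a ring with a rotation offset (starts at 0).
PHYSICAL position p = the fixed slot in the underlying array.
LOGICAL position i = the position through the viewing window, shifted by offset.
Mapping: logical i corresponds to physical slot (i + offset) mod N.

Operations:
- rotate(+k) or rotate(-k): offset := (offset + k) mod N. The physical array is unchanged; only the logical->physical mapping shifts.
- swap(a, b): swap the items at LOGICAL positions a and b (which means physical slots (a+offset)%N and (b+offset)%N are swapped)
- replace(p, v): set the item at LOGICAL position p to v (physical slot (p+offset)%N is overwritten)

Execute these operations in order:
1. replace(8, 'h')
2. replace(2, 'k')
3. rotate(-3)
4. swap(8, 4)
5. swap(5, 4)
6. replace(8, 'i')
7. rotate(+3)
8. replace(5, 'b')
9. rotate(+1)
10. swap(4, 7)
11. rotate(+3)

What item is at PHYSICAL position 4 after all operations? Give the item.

After op 1 (replace(8, 'h')): offset=0, physical=[A,B,C,D,E,F,G,H,h], logical=[A,B,C,D,E,F,G,H,h]
After op 2 (replace(2, 'k')): offset=0, physical=[A,B,k,D,E,F,G,H,h], logical=[A,B,k,D,E,F,G,H,h]
After op 3 (rotate(-3)): offset=6, physical=[A,B,k,D,E,F,G,H,h], logical=[G,H,h,A,B,k,D,E,F]
After op 4 (swap(8, 4)): offset=6, physical=[A,F,k,D,E,B,G,H,h], logical=[G,H,h,A,F,k,D,E,B]
After op 5 (swap(5, 4)): offset=6, physical=[A,k,F,D,E,B,G,H,h], logical=[G,H,h,A,k,F,D,E,B]
After op 6 (replace(8, 'i')): offset=6, physical=[A,k,F,D,E,i,G,H,h], logical=[G,H,h,A,k,F,D,E,i]
After op 7 (rotate(+3)): offset=0, physical=[A,k,F,D,E,i,G,H,h], logical=[A,k,F,D,E,i,G,H,h]
After op 8 (replace(5, 'b')): offset=0, physical=[A,k,F,D,E,b,G,H,h], logical=[A,k,F,D,E,b,G,H,h]
After op 9 (rotate(+1)): offset=1, physical=[A,k,F,D,E,b,G,H,h], logical=[k,F,D,E,b,G,H,h,A]
After op 10 (swap(4, 7)): offset=1, physical=[A,k,F,D,E,h,G,H,b], logical=[k,F,D,E,h,G,H,b,A]
After op 11 (rotate(+3)): offset=4, physical=[A,k,F,D,E,h,G,H,b], logical=[E,h,G,H,b,A,k,F,D]

Answer: E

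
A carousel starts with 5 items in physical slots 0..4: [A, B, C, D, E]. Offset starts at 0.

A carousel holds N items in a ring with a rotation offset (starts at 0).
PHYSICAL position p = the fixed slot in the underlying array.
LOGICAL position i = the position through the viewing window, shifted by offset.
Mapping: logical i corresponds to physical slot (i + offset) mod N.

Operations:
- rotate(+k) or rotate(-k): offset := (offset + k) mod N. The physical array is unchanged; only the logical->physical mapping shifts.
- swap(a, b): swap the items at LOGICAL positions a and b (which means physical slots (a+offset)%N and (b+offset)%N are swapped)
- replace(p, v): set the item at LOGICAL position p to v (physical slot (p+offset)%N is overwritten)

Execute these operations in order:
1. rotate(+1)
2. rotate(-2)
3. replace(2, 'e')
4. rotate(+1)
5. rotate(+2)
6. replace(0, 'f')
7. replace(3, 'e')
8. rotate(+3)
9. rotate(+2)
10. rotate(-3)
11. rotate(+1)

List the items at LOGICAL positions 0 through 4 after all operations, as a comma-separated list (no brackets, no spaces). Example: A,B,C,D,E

After op 1 (rotate(+1)): offset=1, physical=[A,B,C,D,E], logical=[B,C,D,E,A]
After op 2 (rotate(-2)): offset=4, physical=[A,B,C,D,E], logical=[E,A,B,C,D]
After op 3 (replace(2, 'e')): offset=4, physical=[A,e,C,D,E], logical=[E,A,e,C,D]
After op 4 (rotate(+1)): offset=0, physical=[A,e,C,D,E], logical=[A,e,C,D,E]
After op 5 (rotate(+2)): offset=2, physical=[A,e,C,D,E], logical=[C,D,E,A,e]
After op 6 (replace(0, 'f')): offset=2, physical=[A,e,f,D,E], logical=[f,D,E,A,e]
After op 7 (replace(3, 'e')): offset=2, physical=[e,e,f,D,E], logical=[f,D,E,e,e]
After op 8 (rotate(+3)): offset=0, physical=[e,e,f,D,E], logical=[e,e,f,D,E]
After op 9 (rotate(+2)): offset=2, physical=[e,e,f,D,E], logical=[f,D,E,e,e]
After op 10 (rotate(-3)): offset=4, physical=[e,e,f,D,E], logical=[E,e,e,f,D]
After op 11 (rotate(+1)): offset=0, physical=[e,e,f,D,E], logical=[e,e,f,D,E]

Answer: e,e,f,D,E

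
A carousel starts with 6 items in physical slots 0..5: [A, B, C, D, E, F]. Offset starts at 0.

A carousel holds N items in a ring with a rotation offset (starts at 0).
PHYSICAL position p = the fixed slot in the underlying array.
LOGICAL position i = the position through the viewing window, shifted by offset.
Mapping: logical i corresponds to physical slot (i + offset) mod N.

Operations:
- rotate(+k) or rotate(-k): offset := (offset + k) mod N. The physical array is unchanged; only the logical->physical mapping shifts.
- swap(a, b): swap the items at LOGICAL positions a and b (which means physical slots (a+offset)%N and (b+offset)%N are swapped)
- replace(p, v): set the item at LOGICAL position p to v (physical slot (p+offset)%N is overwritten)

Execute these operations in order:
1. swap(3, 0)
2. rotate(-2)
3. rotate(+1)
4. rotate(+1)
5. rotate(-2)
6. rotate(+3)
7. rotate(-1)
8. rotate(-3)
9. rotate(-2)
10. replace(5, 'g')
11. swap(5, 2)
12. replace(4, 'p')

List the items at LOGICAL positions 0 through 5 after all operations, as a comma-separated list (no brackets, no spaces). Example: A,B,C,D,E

After op 1 (swap(3, 0)): offset=0, physical=[D,B,C,A,E,F], logical=[D,B,C,A,E,F]
After op 2 (rotate(-2)): offset=4, physical=[D,B,C,A,E,F], logical=[E,F,D,B,C,A]
After op 3 (rotate(+1)): offset=5, physical=[D,B,C,A,E,F], logical=[F,D,B,C,A,E]
After op 4 (rotate(+1)): offset=0, physical=[D,B,C,A,E,F], logical=[D,B,C,A,E,F]
After op 5 (rotate(-2)): offset=4, physical=[D,B,C,A,E,F], logical=[E,F,D,B,C,A]
After op 6 (rotate(+3)): offset=1, physical=[D,B,C,A,E,F], logical=[B,C,A,E,F,D]
After op 7 (rotate(-1)): offset=0, physical=[D,B,C,A,E,F], logical=[D,B,C,A,E,F]
After op 8 (rotate(-3)): offset=3, physical=[D,B,C,A,E,F], logical=[A,E,F,D,B,C]
After op 9 (rotate(-2)): offset=1, physical=[D,B,C,A,E,F], logical=[B,C,A,E,F,D]
After op 10 (replace(5, 'g')): offset=1, physical=[g,B,C,A,E,F], logical=[B,C,A,E,F,g]
After op 11 (swap(5, 2)): offset=1, physical=[A,B,C,g,E,F], logical=[B,C,g,E,F,A]
After op 12 (replace(4, 'p')): offset=1, physical=[A,B,C,g,E,p], logical=[B,C,g,E,p,A]

Answer: B,C,g,E,p,A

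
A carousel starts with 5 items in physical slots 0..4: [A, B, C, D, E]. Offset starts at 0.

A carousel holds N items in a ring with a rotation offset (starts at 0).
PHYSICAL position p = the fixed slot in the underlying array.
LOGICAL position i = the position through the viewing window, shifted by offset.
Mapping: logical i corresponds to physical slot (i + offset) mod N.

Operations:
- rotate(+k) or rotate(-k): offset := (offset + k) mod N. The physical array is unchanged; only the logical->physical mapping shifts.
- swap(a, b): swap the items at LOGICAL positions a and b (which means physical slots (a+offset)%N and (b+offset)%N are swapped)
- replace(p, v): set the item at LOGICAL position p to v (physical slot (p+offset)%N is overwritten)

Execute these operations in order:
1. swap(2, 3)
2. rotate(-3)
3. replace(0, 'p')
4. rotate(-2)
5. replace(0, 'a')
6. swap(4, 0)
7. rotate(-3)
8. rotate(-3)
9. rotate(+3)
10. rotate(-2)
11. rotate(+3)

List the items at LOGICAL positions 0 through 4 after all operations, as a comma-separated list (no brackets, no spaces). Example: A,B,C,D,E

Answer: C,a,E,B,p

Derivation:
After op 1 (swap(2, 3)): offset=0, physical=[A,B,D,C,E], logical=[A,B,D,C,E]
After op 2 (rotate(-3)): offset=2, physical=[A,B,D,C,E], logical=[D,C,E,A,B]
After op 3 (replace(0, 'p')): offset=2, physical=[A,B,p,C,E], logical=[p,C,E,A,B]
After op 4 (rotate(-2)): offset=0, physical=[A,B,p,C,E], logical=[A,B,p,C,E]
After op 5 (replace(0, 'a')): offset=0, physical=[a,B,p,C,E], logical=[a,B,p,C,E]
After op 6 (swap(4, 0)): offset=0, physical=[E,B,p,C,a], logical=[E,B,p,C,a]
After op 7 (rotate(-3)): offset=2, physical=[E,B,p,C,a], logical=[p,C,a,E,B]
After op 8 (rotate(-3)): offset=4, physical=[E,B,p,C,a], logical=[a,E,B,p,C]
After op 9 (rotate(+3)): offset=2, physical=[E,B,p,C,a], logical=[p,C,a,E,B]
After op 10 (rotate(-2)): offset=0, physical=[E,B,p,C,a], logical=[E,B,p,C,a]
After op 11 (rotate(+3)): offset=3, physical=[E,B,p,C,a], logical=[C,a,E,B,p]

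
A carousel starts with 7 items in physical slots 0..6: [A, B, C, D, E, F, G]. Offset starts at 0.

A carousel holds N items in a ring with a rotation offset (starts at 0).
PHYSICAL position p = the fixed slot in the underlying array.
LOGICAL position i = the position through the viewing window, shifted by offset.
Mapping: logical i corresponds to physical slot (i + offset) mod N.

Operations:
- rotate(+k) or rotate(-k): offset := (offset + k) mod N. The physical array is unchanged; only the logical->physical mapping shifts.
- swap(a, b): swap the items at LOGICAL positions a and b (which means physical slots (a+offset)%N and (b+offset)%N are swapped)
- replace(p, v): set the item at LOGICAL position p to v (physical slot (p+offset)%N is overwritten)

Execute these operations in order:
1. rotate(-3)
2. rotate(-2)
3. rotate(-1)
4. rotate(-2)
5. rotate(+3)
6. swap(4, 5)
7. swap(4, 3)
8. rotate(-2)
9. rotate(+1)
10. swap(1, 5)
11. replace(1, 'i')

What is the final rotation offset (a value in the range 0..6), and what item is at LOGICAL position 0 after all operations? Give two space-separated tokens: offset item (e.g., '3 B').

After op 1 (rotate(-3)): offset=4, physical=[A,B,C,D,E,F,G], logical=[E,F,G,A,B,C,D]
After op 2 (rotate(-2)): offset=2, physical=[A,B,C,D,E,F,G], logical=[C,D,E,F,G,A,B]
After op 3 (rotate(-1)): offset=1, physical=[A,B,C,D,E,F,G], logical=[B,C,D,E,F,G,A]
After op 4 (rotate(-2)): offset=6, physical=[A,B,C,D,E,F,G], logical=[G,A,B,C,D,E,F]
After op 5 (rotate(+3)): offset=2, physical=[A,B,C,D,E,F,G], logical=[C,D,E,F,G,A,B]
After op 6 (swap(4, 5)): offset=2, physical=[G,B,C,D,E,F,A], logical=[C,D,E,F,A,G,B]
After op 7 (swap(4, 3)): offset=2, physical=[G,B,C,D,E,A,F], logical=[C,D,E,A,F,G,B]
After op 8 (rotate(-2)): offset=0, physical=[G,B,C,D,E,A,F], logical=[G,B,C,D,E,A,F]
After op 9 (rotate(+1)): offset=1, physical=[G,B,C,D,E,A,F], logical=[B,C,D,E,A,F,G]
After op 10 (swap(1, 5)): offset=1, physical=[G,B,F,D,E,A,C], logical=[B,F,D,E,A,C,G]
After op 11 (replace(1, 'i')): offset=1, physical=[G,B,i,D,E,A,C], logical=[B,i,D,E,A,C,G]

Answer: 1 B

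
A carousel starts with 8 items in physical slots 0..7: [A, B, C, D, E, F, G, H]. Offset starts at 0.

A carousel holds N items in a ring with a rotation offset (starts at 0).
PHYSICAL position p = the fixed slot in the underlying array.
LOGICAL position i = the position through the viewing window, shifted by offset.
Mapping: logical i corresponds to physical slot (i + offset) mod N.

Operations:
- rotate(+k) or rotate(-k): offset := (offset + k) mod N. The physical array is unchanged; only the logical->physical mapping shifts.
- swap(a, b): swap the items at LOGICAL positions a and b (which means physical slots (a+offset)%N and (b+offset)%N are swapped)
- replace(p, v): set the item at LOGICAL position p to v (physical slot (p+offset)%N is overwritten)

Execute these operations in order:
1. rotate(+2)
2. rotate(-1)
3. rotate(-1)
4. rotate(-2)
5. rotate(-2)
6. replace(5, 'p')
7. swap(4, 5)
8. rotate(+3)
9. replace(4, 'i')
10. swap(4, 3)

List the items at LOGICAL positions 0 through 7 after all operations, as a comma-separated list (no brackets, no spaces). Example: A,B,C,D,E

Answer: H,p,A,i,C,E,F,G

Derivation:
After op 1 (rotate(+2)): offset=2, physical=[A,B,C,D,E,F,G,H], logical=[C,D,E,F,G,H,A,B]
After op 2 (rotate(-1)): offset=1, physical=[A,B,C,D,E,F,G,H], logical=[B,C,D,E,F,G,H,A]
After op 3 (rotate(-1)): offset=0, physical=[A,B,C,D,E,F,G,H], logical=[A,B,C,D,E,F,G,H]
After op 4 (rotate(-2)): offset=6, physical=[A,B,C,D,E,F,G,H], logical=[G,H,A,B,C,D,E,F]
After op 5 (rotate(-2)): offset=4, physical=[A,B,C,D,E,F,G,H], logical=[E,F,G,H,A,B,C,D]
After op 6 (replace(5, 'p')): offset=4, physical=[A,p,C,D,E,F,G,H], logical=[E,F,G,H,A,p,C,D]
After op 7 (swap(4, 5)): offset=4, physical=[p,A,C,D,E,F,G,H], logical=[E,F,G,H,p,A,C,D]
After op 8 (rotate(+3)): offset=7, physical=[p,A,C,D,E,F,G,H], logical=[H,p,A,C,D,E,F,G]
After op 9 (replace(4, 'i')): offset=7, physical=[p,A,C,i,E,F,G,H], logical=[H,p,A,C,i,E,F,G]
After op 10 (swap(4, 3)): offset=7, physical=[p,A,i,C,E,F,G,H], logical=[H,p,A,i,C,E,F,G]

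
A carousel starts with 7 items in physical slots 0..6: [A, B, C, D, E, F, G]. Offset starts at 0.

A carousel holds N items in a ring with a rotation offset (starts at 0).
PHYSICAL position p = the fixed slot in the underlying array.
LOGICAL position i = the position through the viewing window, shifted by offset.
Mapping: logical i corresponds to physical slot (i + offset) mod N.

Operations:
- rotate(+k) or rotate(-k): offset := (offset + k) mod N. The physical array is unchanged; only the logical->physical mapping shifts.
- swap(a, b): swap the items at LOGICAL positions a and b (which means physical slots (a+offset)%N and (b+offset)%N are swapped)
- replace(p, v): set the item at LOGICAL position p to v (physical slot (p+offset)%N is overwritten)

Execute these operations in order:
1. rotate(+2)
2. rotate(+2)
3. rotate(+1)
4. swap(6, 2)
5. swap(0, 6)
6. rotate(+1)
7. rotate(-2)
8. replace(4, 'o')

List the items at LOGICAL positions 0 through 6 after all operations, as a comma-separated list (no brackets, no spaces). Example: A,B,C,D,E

After op 1 (rotate(+2)): offset=2, physical=[A,B,C,D,E,F,G], logical=[C,D,E,F,G,A,B]
After op 2 (rotate(+2)): offset=4, physical=[A,B,C,D,E,F,G], logical=[E,F,G,A,B,C,D]
After op 3 (rotate(+1)): offset=5, physical=[A,B,C,D,E,F,G], logical=[F,G,A,B,C,D,E]
After op 4 (swap(6, 2)): offset=5, physical=[E,B,C,D,A,F,G], logical=[F,G,E,B,C,D,A]
After op 5 (swap(0, 6)): offset=5, physical=[E,B,C,D,F,A,G], logical=[A,G,E,B,C,D,F]
After op 6 (rotate(+1)): offset=6, physical=[E,B,C,D,F,A,G], logical=[G,E,B,C,D,F,A]
After op 7 (rotate(-2)): offset=4, physical=[E,B,C,D,F,A,G], logical=[F,A,G,E,B,C,D]
After op 8 (replace(4, 'o')): offset=4, physical=[E,o,C,D,F,A,G], logical=[F,A,G,E,o,C,D]

Answer: F,A,G,E,o,C,D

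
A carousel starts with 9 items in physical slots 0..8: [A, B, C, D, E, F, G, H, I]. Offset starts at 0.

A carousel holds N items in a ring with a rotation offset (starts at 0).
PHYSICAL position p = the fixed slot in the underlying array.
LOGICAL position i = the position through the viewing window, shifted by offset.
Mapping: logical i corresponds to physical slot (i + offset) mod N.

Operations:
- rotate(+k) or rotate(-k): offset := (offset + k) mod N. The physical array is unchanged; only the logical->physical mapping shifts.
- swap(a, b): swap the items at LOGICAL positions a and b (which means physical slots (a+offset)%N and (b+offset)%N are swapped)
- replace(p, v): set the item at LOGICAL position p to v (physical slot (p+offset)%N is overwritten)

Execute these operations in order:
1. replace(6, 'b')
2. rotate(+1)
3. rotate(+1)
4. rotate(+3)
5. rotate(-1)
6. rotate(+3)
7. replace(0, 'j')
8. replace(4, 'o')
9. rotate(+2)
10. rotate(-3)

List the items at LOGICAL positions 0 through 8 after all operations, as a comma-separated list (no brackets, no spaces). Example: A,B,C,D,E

Answer: b,j,I,A,B,o,D,E,F

Derivation:
After op 1 (replace(6, 'b')): offset=0, physical=[A,B,C,D,E,F,b,H,I], logical=[A,B,C,D,E,F,b,H,I]
After op 2 (rotate(+1)): offset=1, physical=[A,B,C,D,E,F,b,H,I], logical=[B,C,D,E,F,b,H,I,A]
After op 3 (rotate(+1)): offset=2, physical=[A,B,C,D,E,F,b,H,I], logical=[C,D,E,F,b,H,I,A,B]
After op 4 (rotate(+3)): offset=5, physical=[A,B,C,D,E,F,b,H,I], logical=[F,b,H,I,A,B,C,D,E]
After op 5 (rotate(-1)): offset=4, physical=[A,B,C,D,E,F,b,H,I], logical=[E,F,b,H,I,A,B,C,D]
After op 6 (rotate(+3)): offset=7, physical=[A,B,C,D,E,F,b,H,I], logical=[H,I,A,B,C,D,E,F,b]
After op 7 (replace(0, 'j')): offset=7, physical=[A,B,C,D,E,F,b,j,I], logical=[j,I,A,B,C,D,E,F,b]
After op 8 (replace(4, 'o')): offset=7, physical=[A,B,o,D,E,F,b,j,I], logical=[j,I,A,B,o,D,E,F,b]
After op 9 (rotate(+2)): offset=0, physical=[A,B,o,D,E,F,b,j,I], logical=[A,B,o,D,E,F,b,j,I]
After op 10 (rotate(-3)): offset=6, physical=[A,B,o,D,E,F,b,j,I], logical=[b,j,I,A,B,o,D,E,F]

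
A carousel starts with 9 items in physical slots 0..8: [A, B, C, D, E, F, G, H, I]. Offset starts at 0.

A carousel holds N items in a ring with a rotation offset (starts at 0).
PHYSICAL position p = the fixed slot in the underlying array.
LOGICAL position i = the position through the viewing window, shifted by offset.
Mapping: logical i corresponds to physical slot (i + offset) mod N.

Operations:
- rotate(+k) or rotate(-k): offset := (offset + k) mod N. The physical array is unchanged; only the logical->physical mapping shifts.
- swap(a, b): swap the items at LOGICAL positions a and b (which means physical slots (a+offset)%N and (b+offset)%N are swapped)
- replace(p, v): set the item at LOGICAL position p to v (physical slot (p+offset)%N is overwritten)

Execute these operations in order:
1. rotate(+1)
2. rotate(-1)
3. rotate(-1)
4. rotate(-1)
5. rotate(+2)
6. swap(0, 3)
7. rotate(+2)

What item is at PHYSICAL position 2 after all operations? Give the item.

Answer: C

Derivation:
After op 1 (rotate(+1)): offset=1, physical=[A,B,C,D,E,F,G,H,I], logical=[B,C,D,E,F,G,H,I,A]
After op 2 (rotate(-1)): offset=0, physical=[A,B,C,D,E,F,G,H,I], logical=[A,B,C,D,E,F,G,H,I]
After op 3 (rotate(-1)): offset=8, physical=[A,B,C,D,E,F,G,H,I], logical=[I,A,B,C,D,E,F,G,H]
After op 4 (rotate(-1)): offset=7, physical=[A,B,C,D,E,F,G,H,I], logical=[H,I,A,B,C,D,E,F,G]
After op 5 (rotate(+2)): offset=0, physical=[A,B,C,D,E,F,G,H,I], logical=[A,B,C,D,E,F,G,H,I]
After op 6 (swap(0, 3)): offset=0, physical=[D,B,C,A,E,F,G,H,I], logical=[D,B,C,A,E,F,G,H,I]
After op 7 (rotate(+2)): offset=2, physical=[D,B,C,A,E,F,G,H,I], logical=[C,A,E,F,G,H,I,D,B]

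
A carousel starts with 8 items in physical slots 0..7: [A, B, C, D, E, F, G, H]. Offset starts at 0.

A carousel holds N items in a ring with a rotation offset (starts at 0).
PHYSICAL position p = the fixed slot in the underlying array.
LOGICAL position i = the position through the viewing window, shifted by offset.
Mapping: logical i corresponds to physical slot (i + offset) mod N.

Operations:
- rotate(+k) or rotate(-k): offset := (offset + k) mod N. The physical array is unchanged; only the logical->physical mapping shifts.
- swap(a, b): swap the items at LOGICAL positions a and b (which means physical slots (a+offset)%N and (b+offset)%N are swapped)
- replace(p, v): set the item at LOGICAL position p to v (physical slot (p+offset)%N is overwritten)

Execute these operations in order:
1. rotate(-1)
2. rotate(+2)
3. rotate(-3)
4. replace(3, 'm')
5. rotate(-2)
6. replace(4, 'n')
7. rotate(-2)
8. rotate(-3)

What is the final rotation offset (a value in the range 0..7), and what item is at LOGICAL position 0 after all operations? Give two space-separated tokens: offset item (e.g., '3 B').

Answer: 7 H

Derivation:
After op 1 (rotate(-1)): offset=7, physical=[A,B,C,D,E,F,G,H], logical=[H,A,B,C,D,E,F,G]
After op 2 (rotate(+2)): offset=1, physical=[A,B,C,D,E,F,G,H], logical=[B,C,D,E,F,G,H,A]
After op 3 (rotate(-3)): offset=6, physical=[A,B,C,D,E,F,G,H], logical=[G,H,A,B,C,D,E,F]
After op 4 (replace(3, 'm')): offset=6, physical=[A,m,C,D,E,F,G,H], logical=[G,H,A,m,C,D,E,F]
After op 5 (rotate(-2)): offset=4, physical=[A,m,C,D,E,F,G,H], logical=[E,F,G,H,A,m,C,D]
After op 6 (replace(4, 'n')): offset=4, physical=[n,m,C,D,E,F,G,H], logical=[E,F,G,H,n,m,C,D]
After op 7 (rotate(-2)): offset=2, physical=[n,m,C,D,E,F,G,H], logical=[C,D,E,F,G,H,n,m]
After op 8 (rotate(-3)): offset=7, physical=[n,m,C,D,E,F,G,H], logical=[H,n,m,C,D,E,F,G]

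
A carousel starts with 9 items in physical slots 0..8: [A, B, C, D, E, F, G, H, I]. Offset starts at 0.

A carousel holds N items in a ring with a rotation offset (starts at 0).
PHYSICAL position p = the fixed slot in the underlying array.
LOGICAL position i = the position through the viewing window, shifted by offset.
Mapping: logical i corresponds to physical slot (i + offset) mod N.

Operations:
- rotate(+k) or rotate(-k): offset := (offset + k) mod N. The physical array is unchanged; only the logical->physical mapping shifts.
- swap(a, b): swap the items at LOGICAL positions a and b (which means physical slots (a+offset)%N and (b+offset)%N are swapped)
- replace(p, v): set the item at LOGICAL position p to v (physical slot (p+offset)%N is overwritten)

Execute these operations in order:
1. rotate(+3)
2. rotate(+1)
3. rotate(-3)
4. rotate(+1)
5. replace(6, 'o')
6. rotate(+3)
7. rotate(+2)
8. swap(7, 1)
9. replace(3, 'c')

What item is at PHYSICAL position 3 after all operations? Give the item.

After op 1 (rotate(+3)): offset=3, physical=[A,B,C,D,E,F,G,H,I], logical=[D,E,F,G,H,I,A,B,C]
After op 2 (rotate(+1)): offset=4, physical=[A,B,C,D,E,F,G,H,I], logical=[E,F,G,H,I,A,B,C,D]
After op 3 (rotate(-3)): offset=1, physical=[A,B,C,D,E,F,G,H,I], logical=[B,C,D,E,F,G,H,I,A]
After op 4 (rotate(+1)): offset=2, physical=[A,B,C,D,E,F,G,H,I], logical=[C,D,E,F,G,H,I,A,B]
After op 5 (replace(6, 'o')): offset=2, physical=[A,B,C,D,E,F,G,H,o], logical=[C,D,E,F,G,H,o,A,B]
After op 6 (rotate(+3)): offset=5, physical=[A,B,C,D,E,F,G,H,o], logical=[F,G,H,o,A,B,C,D,E]
After op 7 (rotate(+2)): offset=7, physical=[A,B,C,D,E,F,G,H,o], logical=[H,o,A,B,C,D,E,F,G]
After op 8 (swap(7, 1)): offset=7, physical=[A,B,C,D,E,o,G,H,F], logical=[H,F,A,B,C,D,E,o,G]
After op 9 (replace(3, 'c')): offset=7, physical=[A,c,C,D,E,o,G,H,F], logical=[H,F,A,c,C,D,E,o,G]

Answer: D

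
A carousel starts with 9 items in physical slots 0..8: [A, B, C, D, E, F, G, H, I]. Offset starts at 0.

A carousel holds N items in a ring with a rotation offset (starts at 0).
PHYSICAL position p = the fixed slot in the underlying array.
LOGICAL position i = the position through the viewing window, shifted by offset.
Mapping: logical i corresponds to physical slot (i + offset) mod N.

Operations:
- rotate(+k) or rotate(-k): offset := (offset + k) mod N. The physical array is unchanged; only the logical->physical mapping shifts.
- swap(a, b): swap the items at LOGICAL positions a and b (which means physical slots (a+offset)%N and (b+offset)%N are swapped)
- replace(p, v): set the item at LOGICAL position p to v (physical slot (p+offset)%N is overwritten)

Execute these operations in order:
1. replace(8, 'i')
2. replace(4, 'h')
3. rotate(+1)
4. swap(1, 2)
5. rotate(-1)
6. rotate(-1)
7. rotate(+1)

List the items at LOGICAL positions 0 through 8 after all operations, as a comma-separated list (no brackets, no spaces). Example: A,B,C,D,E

Answer: A,B,D,C,h,F,G,H,i

Derivation:
After op 1 (replace(8, 'i')): offset=0, physical=[A,B,C,D,E,F,G,H,i], logical=[A,B,C,D,E,F,G,H,i]
After op 2 (replace(4, 'h')): offset=0, physical=[A,B,C,D,h,F,G,H,i], logical=[A,B,C,D,h,F,G,H,i]
After op 3 (rotate(+1)): offset=1, physical=[A,B,C,D,h,F,G,H,i], logical=[B,C,D,h,F,G,H,i,A]
After op 4 (swap(1, 2)): offset=1, physical=[A,B,D,C,h,F,G,H,i], logical=[B,D,C,h,F,G,H,i,A]
After op 5 (rotate(-1)): offset=0, physical=[A,B,D,C,h,F,G,H,i], logical=[A,B,D,C,h,F,G,H,i]
After op 6 (rotate(-1)): offset=8, physical=[A,B,D,C,h,F,G,H,i], logical=[i,A,B,D,C,h,F,G,H]
After op 7 (rotate(+1)): offset=0, physical=[A,B,D,C,h,F,G,H,i], logical=[A,B,D,C,h,F,G,H,i]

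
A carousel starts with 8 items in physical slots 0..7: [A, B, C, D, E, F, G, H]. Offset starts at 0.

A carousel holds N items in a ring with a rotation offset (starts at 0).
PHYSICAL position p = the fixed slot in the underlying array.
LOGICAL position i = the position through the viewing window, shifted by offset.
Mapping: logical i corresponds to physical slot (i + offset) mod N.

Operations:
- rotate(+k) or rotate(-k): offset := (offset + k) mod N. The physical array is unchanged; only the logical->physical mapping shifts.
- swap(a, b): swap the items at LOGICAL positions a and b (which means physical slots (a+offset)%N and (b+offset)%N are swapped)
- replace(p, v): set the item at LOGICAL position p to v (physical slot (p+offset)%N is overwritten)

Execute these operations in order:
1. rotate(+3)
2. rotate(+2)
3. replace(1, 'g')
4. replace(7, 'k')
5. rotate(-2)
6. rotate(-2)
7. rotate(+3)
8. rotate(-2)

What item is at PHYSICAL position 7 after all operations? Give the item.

Answer: H

Derivation:
After op 1 (rotate(+3)): offset=3, physical=[A,B,C,D,E,F,G,H], logical=[D,E,F,G,H,A,B,C]
After op 2 (rotate(+2)): offset=5, physical=[A,B,C,D,E,F,G,H], logical=[F,G,H,A,B,C,D,E]
After op 3 (replace(1, 'g')): offset=5, physical=[A,B,C,D,E,F,g,H], logical=[F,g,H,A,B,C,D,E]
After op 4 (replace(7, 'k')): offset=5, physical=[A,B,C,D,k,F,g,H], logical=[F,g,H,A,B,C,D,k]
After op 5 (rotate(-2)): offset=3, physical=[A,B,C,D,k,F,g,H], logical=[D,k,F,g,H,A,B,C]
After op 6 (rotate(-2)): offset=1, physical=[A,B,C,D,k,F,g,H], logical=[B,C,D,k,F,g,H,A]
After op 7 (rotate(+3)): offset=4, physical=[A,B,C,D,k,F,g,H], logical=[k,F,g,H,A,B,C,D]
After op 8 (rotate(-2)): offset=2, physical=[A,B,C,D,k,F,g,H], logical=[C,D,k,F,g,H,A,B]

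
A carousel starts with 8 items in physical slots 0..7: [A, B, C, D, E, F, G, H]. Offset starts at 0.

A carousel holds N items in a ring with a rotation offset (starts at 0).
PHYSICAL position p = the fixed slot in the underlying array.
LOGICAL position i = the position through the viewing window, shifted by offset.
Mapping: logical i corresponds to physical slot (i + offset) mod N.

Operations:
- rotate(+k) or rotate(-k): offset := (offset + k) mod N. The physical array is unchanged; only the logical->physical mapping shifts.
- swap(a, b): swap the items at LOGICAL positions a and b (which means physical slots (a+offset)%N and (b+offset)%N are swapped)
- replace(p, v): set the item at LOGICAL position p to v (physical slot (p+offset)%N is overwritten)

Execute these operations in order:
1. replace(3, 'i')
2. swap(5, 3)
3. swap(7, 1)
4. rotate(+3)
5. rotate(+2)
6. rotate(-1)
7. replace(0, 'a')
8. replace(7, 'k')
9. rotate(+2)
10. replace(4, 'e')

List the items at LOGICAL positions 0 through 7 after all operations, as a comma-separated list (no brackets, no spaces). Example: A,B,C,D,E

Answer: G,B,A,H,e,k,a,i

Derivation:
After op 1 (replace(3, 'i')): offset=0, physical=[A,B,C,i,E,F,G,H], logical=[A,B,C,i,E,F,G,H]
After op 2 (swap(5, 3)): offset=0, physical=[A,B,C,F,E,i,G,H], logical=[A,B,C,F,E,i,G,H]
After op 3 (swap(7, 1)): offset=0, physical=[A,H,C,F,E,i,G,B], logical=[A,H,C,F,E,i,G,B]
After op 4 (rotate(+3)): offset=3, physical=[A,H,C,F,E,i,G,B], logical=[F,E,i,G,B,A,H,C]
After op 5 (rotate(+2)): offset=5, physical=[A,H,C,F,E,i,G,B], logical=[i,G,B,A,H,C,F,E]
After op 6 (rotate(-1)): offset=4, physical=[A,H,C,F,E,i,G,B], logical=[E,i,G,B,A,H,C,F]
After op 7 (replace(0, 'a')): offset=4, physical=[A,H,C,F,a,i,G,B], logical=[a,i,G,B,A,H,C,F]
After op 8 (replace(7, 'k')): offset=4, physical=[A,H,C,k,a,i,G,B], logical=[a,i,G,B,A,H,C,k]
After op 9 (rotate(+2)): offset=6, physical=[A,H,C,k,a,i,G,B], logical=[G,B,A,H,C,k,a,i]
After op 10 (replace(4, 'e')): offset=6, physical=[A,H,e,k,a,i,G,B], logical=[G,B,A,H,e,k,a,i]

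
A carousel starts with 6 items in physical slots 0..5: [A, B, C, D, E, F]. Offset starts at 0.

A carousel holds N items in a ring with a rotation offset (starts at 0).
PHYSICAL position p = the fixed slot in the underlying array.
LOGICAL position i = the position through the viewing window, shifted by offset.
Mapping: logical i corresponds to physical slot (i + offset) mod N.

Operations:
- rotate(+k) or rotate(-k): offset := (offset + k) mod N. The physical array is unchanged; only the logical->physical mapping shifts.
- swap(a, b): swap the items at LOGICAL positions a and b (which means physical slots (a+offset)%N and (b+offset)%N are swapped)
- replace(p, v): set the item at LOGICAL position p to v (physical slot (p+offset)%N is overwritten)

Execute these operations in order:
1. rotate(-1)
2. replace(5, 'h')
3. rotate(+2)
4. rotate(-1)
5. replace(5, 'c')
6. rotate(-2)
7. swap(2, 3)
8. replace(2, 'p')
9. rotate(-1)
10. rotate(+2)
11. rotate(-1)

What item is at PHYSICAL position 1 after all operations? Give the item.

After op 1 (rotate(-1)): offset=5, physical=[A,B,C,D,E,F], logical=[F,A,B,C,D,E]
After op 2 (replace(5, 'h')): offset=5, physical=[A,B,C,D,h,F], logical=[F,A,B,C,D,h]
After op 3 (rotate(+2)): offset=1, physical=[A,B,C,D,h,F], logical=[B,C,D,h,F,A]
After op 4 (rotate(-1)): offset=0, physical=[A,B,C,D,h,F], logical=[A,B,C,D,h,F]
After op 5 (replace(5, 'c')): offset=0, physical=[A,B,C,D,h,c], logical=[A,B,C,D,h,c]
After op 6 (rotate(-2)): offset=4, physical=[A,B,C,D,h,c], logical=[h,c,A,B,C,D]
After op 7 (swap(2, 3)): offset=4, physical=[B,A,C,D,h,c], logical=[h,c,B,A,C,D]
After op 8 (replace(2, 'p')): offset=4, physical=[p,A,C,D,h,c], logical=[h,c,p,A,C,D]
After op 9 (rotate(-1)): offset=3, physical=[p,A,C,D,h,c], logical=[D,h,c,p,A,C]
After op 10 (rotate(+2)): offset=5, physical=[p,A,C,D,h,c], logical=[c,p,A,C,D,h]
After op 11 (rotate(-1)): offset=4, physical=[p,A,C,D,h,c], logical=[h,c,p,A,C,D]

Answer: A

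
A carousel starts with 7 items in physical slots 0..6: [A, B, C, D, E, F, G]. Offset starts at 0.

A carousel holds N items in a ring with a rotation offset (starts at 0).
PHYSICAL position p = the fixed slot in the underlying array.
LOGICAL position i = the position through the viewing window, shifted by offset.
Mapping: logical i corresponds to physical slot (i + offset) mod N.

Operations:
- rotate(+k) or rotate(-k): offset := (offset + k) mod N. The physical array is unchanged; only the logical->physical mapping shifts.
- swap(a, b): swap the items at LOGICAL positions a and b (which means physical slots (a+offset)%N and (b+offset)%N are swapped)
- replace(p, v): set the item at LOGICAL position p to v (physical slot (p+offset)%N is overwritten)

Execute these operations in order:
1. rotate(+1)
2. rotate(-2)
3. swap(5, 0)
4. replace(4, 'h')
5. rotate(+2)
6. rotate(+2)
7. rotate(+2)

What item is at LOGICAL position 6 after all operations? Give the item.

Answer: G

Derivation:
After op 1 (rotate(+1)): offset=1, physical=[A,B,C,D,E,F,G], logical=[B,C,D,E,F,G,A]
After op 2 (rotate(-2)): offset=6, physical=[A,B,C,D,E,F,G], logical=[G,A,B,C,D,E,F]
After op 3 (swap(5, 0)): offset=6, physical=[A,B,C,D,G,F,E], logical=[E,A,B,C,D,G,F]
After op 4 (replace(4, 'h')): offset=6, physical=[A,B,C,h,G,F,E], logical=[E,A,B,C,h,G,F]
After op 5 (rotate(+2)): offset=1, physical=[A,B,C,h,G,F,E], logical=[B,C,h,G,F,E,A]
After op 6 (rotate(+2)): offset=3, physical=[A,B,C,h,G,F,E], logical=[h,G,F,E,A,B,C]
After op 7 (rotate(+2)): offset=5, physical=[A,B,C,h,G,F,E], logical=[F,E,A,B,C,h,G]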